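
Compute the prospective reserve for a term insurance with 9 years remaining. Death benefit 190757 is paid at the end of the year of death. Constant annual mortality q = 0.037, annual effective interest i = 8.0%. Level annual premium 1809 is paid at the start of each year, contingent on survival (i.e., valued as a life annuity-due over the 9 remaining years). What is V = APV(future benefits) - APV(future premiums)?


v = 1/(1+i) = 0.925926
APV(future benefits) per unit = sum_{k=0}^{8} k_p_x * q * v^(k+1) = 0.203561
APV(future benefits) = 190757 * 0.203561 = 38830.7699
Life annuity-due factor ä_{x:9} = sum_{k=0}^{8} k_p_x * v^k = 5.941793
APV(future premiums) = 1809 * 5.941793 = 10748.7043
V = 38830.7699 - 10748.7043
= 28082.0656


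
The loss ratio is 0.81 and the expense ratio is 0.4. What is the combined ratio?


Combined ratio = loss ratio + expense ratio
= 0.81 + 0.4
= 1.21


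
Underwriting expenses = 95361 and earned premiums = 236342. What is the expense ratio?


Expense ratio = expenses / premiums
= 95361 / 236342
= 0.4035


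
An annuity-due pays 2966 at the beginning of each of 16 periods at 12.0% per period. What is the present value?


PV_due = PMT * (1-(1+i)^(-n))/i * (1+i)
PV_immediate = 20684.8429
PV_due = 20684.8429 * 1.12
= 23167.0241


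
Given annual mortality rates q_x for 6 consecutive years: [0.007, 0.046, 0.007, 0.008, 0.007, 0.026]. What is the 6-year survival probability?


p_k = 1 - q_k for each year
Survival = product of (1 - q_k)
= 0.993 * 0.954 * 0.993 * 0.992 * 0.993 * 0.974
= 0.9025


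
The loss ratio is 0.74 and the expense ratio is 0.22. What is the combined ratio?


Combined ratio = loss ratio + expense ratio
= 0.74 + 0.22
= 0.96


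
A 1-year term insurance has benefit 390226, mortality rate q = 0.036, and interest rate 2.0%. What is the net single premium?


NSP = benefit * q * v
v = 1/(1+i) = 0.980392
NSP = 390226 * 0.036 * 0.980392
= 13772.6824


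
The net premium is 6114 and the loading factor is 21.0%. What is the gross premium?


Gross = net * (1 + loading)
= 6114 * (1 + 0.21)
= 6114 * 1.21
= 7397.94


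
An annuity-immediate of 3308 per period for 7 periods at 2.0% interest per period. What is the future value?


FV = PMT * ((1+i)^n - 1) / i
= 3308 * ((1.02)^7 - 1) / 0.02
= 3308 * (1.148686 - 1) / 0.02
= 24592.6094


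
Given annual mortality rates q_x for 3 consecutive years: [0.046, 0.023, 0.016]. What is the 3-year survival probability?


p_k = 1 - q_k for each year
Survival = product of (1 - q_k)
= 0.954 * 0.977 * 0.984
= 0.9171


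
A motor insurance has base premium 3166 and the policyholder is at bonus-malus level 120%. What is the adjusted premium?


adjusted = base * BM_level / 100
= 3166 * 120 / 100
= 3166 * 1.2
= 3799.2


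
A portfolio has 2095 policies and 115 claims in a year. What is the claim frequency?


frequency = claims / policies
= 115 / 2095
= 0.0549


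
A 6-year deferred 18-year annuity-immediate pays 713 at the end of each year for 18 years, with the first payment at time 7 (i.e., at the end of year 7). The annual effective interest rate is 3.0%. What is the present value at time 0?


PV at time 6 of the 18-year annuity-immediate:
a_n = 713 * (1-(1+0.03)^(-18))/0.03 = 9806.2548
Discount back 6 years to time 0:
PV = 9806.2548 * (1+0.03)^(-6)
= 9806.2548 * 0.837484
= 8212.584


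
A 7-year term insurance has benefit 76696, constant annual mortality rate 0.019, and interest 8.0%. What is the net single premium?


NSP = benefit * sum_{k=0}^{n-1} k_p_x * q * v^(k+1)
With constant q=0.019, v=0.925926
Sum = 0.094007
NSP = 76696 * 0.094007
= 7209.9886


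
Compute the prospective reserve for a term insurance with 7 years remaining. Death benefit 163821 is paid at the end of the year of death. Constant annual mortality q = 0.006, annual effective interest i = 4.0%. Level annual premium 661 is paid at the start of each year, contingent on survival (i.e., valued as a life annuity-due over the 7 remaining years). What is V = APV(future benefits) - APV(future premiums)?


v = 1/(1+i) = 0.961538
APV(future benefits) per unit = sum_{k=0}^{6} k_p_x * q * v^(k+1) = 0.035404
APV(future benefits) = 163821 * 0.035404 = 5799.9033
Life annuity-due factor ä_{x:7} = sum_{k=0}^{6} k_p_x * v^k = 6.136677
APV(future premiums) = 661 * 6.136677 = 4056.3435
V = 5799.9033 - 4056.3435
= 1743.5598


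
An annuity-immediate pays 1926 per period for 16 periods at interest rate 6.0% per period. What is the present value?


PV = PMT * (1 - (1+i)^(-n)) / i
= 1926 * (1 - (1+0.06)^(-16)) / 0.06
= 1926 * (1 - 0.393646) / 0.06
= 1926 * 10.105895
= 19463.9543


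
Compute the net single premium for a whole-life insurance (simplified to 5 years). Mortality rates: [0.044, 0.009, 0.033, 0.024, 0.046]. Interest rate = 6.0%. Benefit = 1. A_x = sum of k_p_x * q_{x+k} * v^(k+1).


v = 0.943396
Year 0: k_p_x=1.0, q=0.044, term=0.041509
Year 1: k_p_x=0.956, q=0.009, term=0.007658
Year 2: k_p_x=0.947396, q=0.033, term=0.02625
Year 3: k_p_x=0.916132, q=0.024, term=0.017416
Year 4: k_p_x=0.894145, q=0.046, term=0.030735
A_x = 0.1236


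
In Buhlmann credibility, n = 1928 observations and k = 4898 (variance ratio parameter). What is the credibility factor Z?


Z = n / (n + k)
= 1928 / (1928 + 4898)
= 1928 / 6826
= 0.2824


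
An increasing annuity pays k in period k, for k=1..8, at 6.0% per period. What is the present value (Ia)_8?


(Ia)_n = sum_{k=1}^{n} k * v^k, v = 1/(1+i)
v = 0.943396
Sum computed term by term:
(Ia)_8 = 26.0514


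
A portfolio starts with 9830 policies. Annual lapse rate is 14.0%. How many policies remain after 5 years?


remaining = initial * (1 - lapse)^years
= 9830 * (1 - 0.14)^5
= 9830 * 0.470427
= 4624.2976


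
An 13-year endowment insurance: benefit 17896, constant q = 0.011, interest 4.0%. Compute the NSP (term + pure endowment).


Term component = 1852.2306
Pure endowment = 13_p_x * v^13 * benefit = 0.866068 * 0.600574 * 17896 = 9308.3853
NSP = 11160.6159


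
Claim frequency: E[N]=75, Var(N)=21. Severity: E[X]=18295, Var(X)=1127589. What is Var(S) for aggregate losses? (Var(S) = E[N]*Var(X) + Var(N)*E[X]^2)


Var(S) = E[N]*Var(X) + Var(N)*E[X]^2
= 75*1127589 + 21*18295^2
= 84569175 + 7028847525
= 7.1134e+09


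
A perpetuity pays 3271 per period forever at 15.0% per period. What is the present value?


PV = PMT / i
= 3271 / 0.15
= 21806.6667


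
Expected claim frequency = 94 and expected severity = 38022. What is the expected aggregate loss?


E[S] = E[N] * E[X]
= 94 * 38022
= 3.5741e+06


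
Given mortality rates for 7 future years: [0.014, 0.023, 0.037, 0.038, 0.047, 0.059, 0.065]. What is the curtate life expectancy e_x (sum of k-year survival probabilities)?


e_x = sum_{k=1}^{n} k_p_x
k_p_x values:
  1_p_x = 0.986
  2_p_x = 0.963322
  3_p_x = 0.927679
  4_p_x = 0.892427
  5_p_x = 0.850483
  6_p_x = 0.800305
  7_p_x = 0.748285
e_x = 6.1685


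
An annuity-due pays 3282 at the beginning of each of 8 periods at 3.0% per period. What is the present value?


PV_due = PMT * (1-(1+i)^(-n))/i * (1+i)
PV_immediate = 23038.6298
PV_due = 23038.6298 * 1.03
= 23729.7887


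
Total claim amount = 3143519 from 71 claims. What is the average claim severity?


severity = total / number
= 3143519 / 71
= 44274.9155


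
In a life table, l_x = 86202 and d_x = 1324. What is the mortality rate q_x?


q_x = d_x / l_x
= 1324 / 86202
= 0.0154


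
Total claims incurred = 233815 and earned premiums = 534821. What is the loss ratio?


Loss ratio = claims / premiums
= 233815 / 534821
= 0.4372


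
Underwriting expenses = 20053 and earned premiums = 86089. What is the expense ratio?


Expense ratio = expenses / premiums
= 20053 / 86089
= 0.2329


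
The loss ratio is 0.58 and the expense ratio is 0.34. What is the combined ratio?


Combined ratio = loss ratio + expense ratio
= 0.58 + 0.34
= 0.92


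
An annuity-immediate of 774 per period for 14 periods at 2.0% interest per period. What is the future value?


FV = PMT * ((1+i)^n - 1) / i
= 774 * ((1.02)^14 - 1) / 0.02
= 774 * (1.319479 - 1) / 0.02
= 12363.8281


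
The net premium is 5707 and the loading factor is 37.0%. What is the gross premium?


Gross = net * (1 + loading)
= 5707 * (1 + 0.37)
= 5707 * 1.37
= 7818.59


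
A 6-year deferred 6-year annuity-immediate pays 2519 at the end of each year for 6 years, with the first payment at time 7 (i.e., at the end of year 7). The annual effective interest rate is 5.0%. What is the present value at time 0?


PV at time 6 of the 6-year annuity-immediate:
a_n = 2519 * (1-(1+0.05)^(-6))/0.05 = 12785.6683
Discount back 6 years to time 0:
PV = 12785.6683 * (1+0.05)^(-6)
= 12785.6683 * 0.746215
= 9540.8626


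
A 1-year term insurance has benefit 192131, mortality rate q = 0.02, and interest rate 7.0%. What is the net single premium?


NSP = benefit * q * v
v = 1/(1+i) = 0.934579
NSP = 192131 * 0.02 * 0.934579
= 3591.2336


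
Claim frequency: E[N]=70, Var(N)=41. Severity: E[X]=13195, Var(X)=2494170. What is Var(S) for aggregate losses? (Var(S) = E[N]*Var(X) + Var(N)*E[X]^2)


Var(S) = E[N]*Var(X) + Var(N)*E[X]^2
= 70*2494170 + 41*13195^2
= 174591900 + 7138429025
= 7.3130e+09


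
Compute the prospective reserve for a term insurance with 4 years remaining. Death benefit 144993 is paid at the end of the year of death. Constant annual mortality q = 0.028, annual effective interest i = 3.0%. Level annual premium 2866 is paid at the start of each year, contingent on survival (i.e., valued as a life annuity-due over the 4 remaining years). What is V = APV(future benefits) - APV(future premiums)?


v = 1/(1+i) = 0.970874
APV(future benefits) per unit = sum_{k=0}^{3} k_p_x * q * v^(k+1) = 0.099893
APV(future benefits) = 144993 * 0.099893 = 14483.8077
Life annuity-due factor ä_{x:4} = sum_{k=0}^{3} k_p_x * v^k = 3.674641
APV(future premiums) = 2866 * 3.674641 = 10531.5209
V = 14483.8077 - 10531.5209
= 3952.2868


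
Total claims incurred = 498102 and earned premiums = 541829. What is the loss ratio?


Loss ratio = claims / premiums
= 498102 / 541829
= 0.9193


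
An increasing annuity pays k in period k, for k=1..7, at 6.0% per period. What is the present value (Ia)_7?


(Ia)_n = sum_{k=1}^{n} k * v^k, v = 1/(1+i)
v = 0.943396
Sum computed term by term:
(Ia)_7 = 21.0321


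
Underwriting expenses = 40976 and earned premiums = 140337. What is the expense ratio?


Expense ratio = expenses / premiums
= 40976 / 140337
= 0.292


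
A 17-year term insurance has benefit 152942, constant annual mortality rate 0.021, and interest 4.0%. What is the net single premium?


NSP = benefit * sum_{k=0}^{n-1} k_p_x * q * v^(k+1)
With constant q=0.021, v=0.961538
Sum = 0.221057
NSP = 152942 * 0.221057
= 33808.9397


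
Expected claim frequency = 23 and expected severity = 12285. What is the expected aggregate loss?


E[S] = E[N] * E[X]
= 23 * 12285
= 282555


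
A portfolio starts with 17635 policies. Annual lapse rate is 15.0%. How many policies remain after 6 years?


remaining = initial * (1 - lapse)^years
= 17635 * (1 - 0.15)^6
= 17635 * 0.37715
= 6651.0317


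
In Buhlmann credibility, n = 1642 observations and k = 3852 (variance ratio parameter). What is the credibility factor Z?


Z = n / (n + k)
= 1642 / (1642 + 3852)
= 1642 / 5494
= 0.2989


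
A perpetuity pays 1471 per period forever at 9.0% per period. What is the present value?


PV = PMT / i
= 1471 / 0.09
= 16344.4444


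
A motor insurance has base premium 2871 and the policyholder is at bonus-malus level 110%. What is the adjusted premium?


adjusted = base * BM_level / 100
= 2871 * 110 / 100
= 2871 * 1.1
= 3158.1


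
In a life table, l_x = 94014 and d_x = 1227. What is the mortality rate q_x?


q_x = d_x / l_x
= 1227 / 94014
= 0.0131


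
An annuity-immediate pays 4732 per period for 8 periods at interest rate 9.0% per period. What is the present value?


PV = PMT * (1 - (1+i)^(-n)) / i
= 4732 * (1 - (1+0.09)^(-8)) / 0.09
= 4732 * (1 - 0.501866) / 0.09
= 4732 * 5.534819
= 26190.7641


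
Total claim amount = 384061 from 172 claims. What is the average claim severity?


severity = total / number
= 384061 / 172
= 2232.9128


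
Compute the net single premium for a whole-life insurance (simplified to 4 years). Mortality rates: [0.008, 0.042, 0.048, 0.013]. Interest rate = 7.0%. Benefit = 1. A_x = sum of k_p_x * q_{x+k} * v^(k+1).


v = 0.934579
Year 0: k_p_x=1.0, q=0.008, term=0.007477
Year 1: k_p_x=0.992, q=0.042, term=0.036391
Year 2: k_p_x=0.950336, q=0.048, term=0.037236
Year 3: k_p_x=0.90472, q=0.013, term=0.008973
A_x = 0.0901


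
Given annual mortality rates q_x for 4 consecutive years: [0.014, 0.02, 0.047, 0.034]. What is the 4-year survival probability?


p_k = 1 - q_k for each year
Survival = product of (1 - q_k)
= 0.986 * 0.98 * 0.953 * 0.966
= 0.8896


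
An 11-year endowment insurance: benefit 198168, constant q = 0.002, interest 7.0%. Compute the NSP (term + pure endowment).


Term component = 2946.4023
Pure endowment = 11_p_x * v^11 * benefit = 0.978219 * 0.475093 * 198168 = 92097.5179
NSP = 95043.9202


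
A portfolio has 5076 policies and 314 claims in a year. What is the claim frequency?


frequency = claims / policies
= 314 / 5076
= 0.0619


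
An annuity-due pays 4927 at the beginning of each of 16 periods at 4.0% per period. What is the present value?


PV_due = PMT * (1-(1+i)^(-n))/i * (1+i)
PV_immediate = 57410.8605
PV_due = 57410.8605 * 1.04
= 59707.2949


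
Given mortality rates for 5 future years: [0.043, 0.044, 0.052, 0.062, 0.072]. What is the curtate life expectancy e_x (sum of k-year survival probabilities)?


e_x = sum_{k=1}^{n} k_p_x
k_p_x values:
  1_p_x = 0.957
  2_p_x = 0.914892
  3_p_x = 0.867318
  4_p_x = 0.813544
  5_p_x = 0.754969
e_x = 4.3077


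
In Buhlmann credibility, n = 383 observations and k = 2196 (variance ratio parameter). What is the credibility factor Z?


Z = n / (n + k)
= 383 / (383 + 2196)
= 383 / 2579
= 0.1485


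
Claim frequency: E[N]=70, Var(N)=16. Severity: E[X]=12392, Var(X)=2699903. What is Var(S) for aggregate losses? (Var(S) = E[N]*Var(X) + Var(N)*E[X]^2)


Var(S) = E[N]*Var(X) + Var(N)*E[X]^2
= 70*2699903 + 16*12392^2
= 188993210 + 2456986624
= 2.6460e+09


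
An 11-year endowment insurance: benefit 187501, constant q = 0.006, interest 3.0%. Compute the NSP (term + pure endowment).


Term component = 10120.4782
Pure endowment = 11_p_x * v^11 * benefit = 0.935945 * 0.722421 * 187501 = 126778.131
NSP = 136898.6091


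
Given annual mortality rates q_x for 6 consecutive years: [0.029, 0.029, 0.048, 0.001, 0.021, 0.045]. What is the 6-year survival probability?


p_k = 1 - q_k for each year
Survival = product of (1 - q_k)
= 0.971 * 0.971 * 0.952 * 0.999 * 0.979 * 0.955
= 0.8384


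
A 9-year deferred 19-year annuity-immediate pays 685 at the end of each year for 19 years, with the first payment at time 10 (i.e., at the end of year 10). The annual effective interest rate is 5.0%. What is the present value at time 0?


PV at time 9 of the 19-year annuity-immediate:
a_n = 685 * (1-(1+0.05)^(-19))/0.05 = 8278.4448
Discount back 9 years to time 0:
PV = 8278.4448 * (1+0.05)^(-9)
= 8278.4448 * 0.644609
= 5336.3593


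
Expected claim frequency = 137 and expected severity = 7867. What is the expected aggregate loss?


E[S] = E[N] * E[X]
= 137 * 7867
= 1.0778e+06


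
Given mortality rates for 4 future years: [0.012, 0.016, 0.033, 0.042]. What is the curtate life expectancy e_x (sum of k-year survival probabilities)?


e_x = sum_{k=1}^{n} k_p_x
k_p_x values:
  1_p_x = 0.988
  2_p_x = 0.972192
  3_p_x = 0.94011
  4_p_x = 0.900625
e_x = 3.8009


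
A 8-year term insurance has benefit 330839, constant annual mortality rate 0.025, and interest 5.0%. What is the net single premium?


NSP = benefit * sum_{k=0}^{n-1} k_p_x * q * v^(k+1)
With constant q=0.025, v=0.952381
Sum = 0.149086
NSP = 330839 * 0.149086
= 49323.4537


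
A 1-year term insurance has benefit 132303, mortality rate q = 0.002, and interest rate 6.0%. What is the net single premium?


NSP = benefit * q * v
v = 1/(1+i) = 0.943396
NSP = 132303 * 0.002 * 0.943396
= 249.6283


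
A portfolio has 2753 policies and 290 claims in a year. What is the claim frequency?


frequency = claims / policies
= 290 / 2753
= 0.1053


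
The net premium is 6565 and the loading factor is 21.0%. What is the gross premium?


Gross = net * (1 + loading)
= 6565 * (1 + 0.21)
= 6565 * 1.21
= 7943.65


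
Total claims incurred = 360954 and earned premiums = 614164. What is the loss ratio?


Loss ratio = claims / premiums
= 360954 / 614164
= 0.5877


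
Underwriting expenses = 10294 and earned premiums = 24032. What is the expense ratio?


Expense ratio = expenses / premiums
= 10294 / 24032
= 0.4283


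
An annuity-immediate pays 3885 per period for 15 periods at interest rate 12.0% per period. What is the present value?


PV = PMT * (1 - (1+i)^(-n)) / i
= 3885 * (1 - (1+0.12)^(-15)) / 0.12
= 3885 * (1 - 0.182696) / 0.12
= 3885 * 6.810864
= 26460.2085


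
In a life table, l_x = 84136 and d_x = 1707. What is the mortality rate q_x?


q_x = d_x / l_x
= 1707 / 84136
= 0.0203


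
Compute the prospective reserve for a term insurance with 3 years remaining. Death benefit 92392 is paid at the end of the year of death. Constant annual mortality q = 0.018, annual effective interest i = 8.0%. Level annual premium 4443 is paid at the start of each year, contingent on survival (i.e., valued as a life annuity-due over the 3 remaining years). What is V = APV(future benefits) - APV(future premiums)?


v = 1/(1+i) = 0.925926
APV(future benefits) per unit = sum_{k=0}^{2} k_p_x * q * v^(k+1) = 0.0456
APV(future benefits) = 92392 * 0.0456 = 4213.0932
Life annuity-due factor ä_{x:3} = sum_{k=0}^{2} k_p_x * v^k = 2.736012
APV(future premiums) = 4443 * 2.736012 = 12156.0998
V = 4213.0932 - 12156.0998
= -7943.0066


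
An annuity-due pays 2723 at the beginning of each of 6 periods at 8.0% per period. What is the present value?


PV_due = PMT * (1-(1+i)^(-n))/i * (1+i)
PV_immediate = 12588.1013
PV_due = 12588.1013 * 1.08
= 13595.1494


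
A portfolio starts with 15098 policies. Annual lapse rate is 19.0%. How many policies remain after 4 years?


remaining = initial * (1 - lapse)^years
= 15098 * (1 - 0.19)^4
= 15098 * 0.430467
= 6499.1939


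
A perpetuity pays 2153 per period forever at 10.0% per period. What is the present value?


PV = PMT / i
= 2153 / 0.1
= 21530.0


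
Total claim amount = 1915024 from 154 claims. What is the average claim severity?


severity = total / number
= 1915024 / 154
= 12435.2208


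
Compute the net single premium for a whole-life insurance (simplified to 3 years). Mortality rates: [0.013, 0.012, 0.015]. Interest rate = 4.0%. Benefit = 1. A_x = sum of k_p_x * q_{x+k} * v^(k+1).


v = 0.961538
Year 0: k_p_x=1.0, q=0.013, term=0.0125
Year 1: k_p_x=0.987, q=0.012, term=0.01095
Year 2: k_p_x=0.975156, q=0.015, term=0.013004
A_x = 0.0365


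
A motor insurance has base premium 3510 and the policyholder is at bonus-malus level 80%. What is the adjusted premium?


adjusted = base * BM_level / 100
= 3510 * 80 / 100
= 3510 * 0.8
= 2808.0


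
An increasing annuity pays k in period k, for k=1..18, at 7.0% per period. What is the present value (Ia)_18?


(Ia)_n = sum_{k=1}^{n} k * v^k, v = 1/(1+i)
v = 0.934579
Sum computed term by term:
(Ia)_18 = 77.681


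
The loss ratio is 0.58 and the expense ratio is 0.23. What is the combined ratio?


Combined ratio = loss ratio + expense ratio
= 0.58 + 0.23
= 0.81


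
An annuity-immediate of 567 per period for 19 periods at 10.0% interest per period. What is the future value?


FV = PMT * ((1+i)^n - 1) / i
= 567 * ((1.1)^19 - 1) / 0.1
= 567 * (6.115909 - 1) / 0.1
= 29007.2043


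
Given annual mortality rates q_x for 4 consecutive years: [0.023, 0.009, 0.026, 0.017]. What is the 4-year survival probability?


p_k = 1 - q_k for each year
Survival = product of (1 - q_k)
= 0.977 * 0.991 * 0.974 * 0.983
= 0.927


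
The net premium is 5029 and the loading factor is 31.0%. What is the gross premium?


Gross = net * (1 + loading)
= 5029 * (1 + 0.31)
= 5029 * 1.31
= 6587.99


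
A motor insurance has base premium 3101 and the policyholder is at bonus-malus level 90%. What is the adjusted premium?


adjusted = base * BM_level / 100
= 3101 * 90 / 100
= 3101 * 0.9
= 2790.9


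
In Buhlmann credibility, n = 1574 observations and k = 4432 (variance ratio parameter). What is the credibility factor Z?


Z = n / (n + k)
= 1574 / (1574 + 4432)
= 1574 / 6006
= 0.2621


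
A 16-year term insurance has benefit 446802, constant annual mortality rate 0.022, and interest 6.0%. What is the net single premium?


NSP = benefit * sum_{k=0}^{n-1} k_p_x * q * v^(k+1)
With constant q=0.022, v=0.943396
Sum = 0.194309
NSP = 446802 * 0.194309
= 86817.5955


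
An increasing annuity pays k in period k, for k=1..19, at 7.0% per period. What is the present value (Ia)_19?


(Ia)_n = sum_{k=1}^{n} k * v^k, v = 1/(1+i)
v = 0.934579
Sum computed term by term:
(Ia)_19 = 82.9347


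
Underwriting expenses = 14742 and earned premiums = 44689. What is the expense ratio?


Expense ratio = expenses / premiums
= 14742 / 44689
= 0.3299


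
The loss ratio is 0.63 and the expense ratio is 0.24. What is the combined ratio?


Combined ratio = loss ratio + expense ratio
= 0.63 + 0.24
= 0.87


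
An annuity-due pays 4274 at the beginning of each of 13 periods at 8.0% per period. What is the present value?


PV_due = PMT * (1-(1+i)^(-n))/i * (1+i)
PV_immediate = 33780.7384
PV_due = 33780.7384 * 1.08
= 36483.1974


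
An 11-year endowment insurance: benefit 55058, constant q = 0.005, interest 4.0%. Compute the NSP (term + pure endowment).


Term component = 2356.8868
Pure endowment = 11_p_x * v^11 * benefit = 0.946355 * 0.649581 * 55058 = 33846.0185
NSP = 36202.9053


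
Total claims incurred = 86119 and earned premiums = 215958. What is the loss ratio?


Loss ratio = claims / premiums
= 86119 / 215958
= 0.3988


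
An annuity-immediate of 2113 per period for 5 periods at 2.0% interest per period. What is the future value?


FV = PMT * ((1+i)^n - 1) / i
= 2113 * ((1.02)^5 - 1) / 0.02
= 2113 * (1.104081 - 1) / 0.02
= 10996.1369


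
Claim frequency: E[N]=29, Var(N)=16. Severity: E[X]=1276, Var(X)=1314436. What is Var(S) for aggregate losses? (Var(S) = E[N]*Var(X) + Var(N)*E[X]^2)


Var(S) = E[N]*Var(X) + Var(N)*E[X]^2
= 29*1314436 + 16*1276^2
= 38118644 + 26050816
= 6.4169e+07


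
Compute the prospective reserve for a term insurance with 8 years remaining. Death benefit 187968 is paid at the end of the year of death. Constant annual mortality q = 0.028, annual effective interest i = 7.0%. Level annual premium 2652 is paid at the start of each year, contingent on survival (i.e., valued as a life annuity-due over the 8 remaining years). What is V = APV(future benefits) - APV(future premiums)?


v = 1/(1+i) = 0.934579
APV(future benefits) per unit = sum_{k=0}^{7} k_p_x * q * v^(k+1) = 0.153222
APV(future benefits) = 187968 * 0.153222 = 28800.7606
Life annuity-due factor ä_{x:8} = sum_{k=0}^{7} k_p_x * v^k = 5.855255
APV(future premiums) = 2652 * 5.855255 = 15528.1352
V = 28800.7606 - 15528.1352
= 13272.6254


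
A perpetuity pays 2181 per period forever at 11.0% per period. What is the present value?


PV = PMT / i
= 2181 / 0.11
= 19827.2727


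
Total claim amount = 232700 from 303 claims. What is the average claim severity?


severity = total / number
= 232700 / 303
= 767.9868


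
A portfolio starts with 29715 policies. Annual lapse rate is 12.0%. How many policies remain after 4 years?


remaining = initial * (1 - lapse)^years
= 29715 * (1 - 0.12)^4
= 29715 * 0.599695
= 17819.9476


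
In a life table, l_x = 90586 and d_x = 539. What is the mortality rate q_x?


q_x = d_x / l_x
= 539 / 90586
= 0.006


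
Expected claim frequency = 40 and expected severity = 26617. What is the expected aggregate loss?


E[S] = E[N] * E[X]
= 40 * 26617
= 1.0647e+06


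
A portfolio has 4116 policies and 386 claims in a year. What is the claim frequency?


frequency = claims / policies
= 386 / 4116
= 0.0938


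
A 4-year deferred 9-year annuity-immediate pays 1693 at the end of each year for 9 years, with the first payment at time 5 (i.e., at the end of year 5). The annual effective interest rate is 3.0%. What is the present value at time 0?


PV at time 4 of the 9-year annuity-immediate:
a_n = 1693 * (1-(1+0.03)^(-9))/0.03 = 13181.8824
Discount back 4 years to time 0:
PV = 13181.8824 * (1+0.03)^(-4)
= 13181.8824 * 0.888487
= 11711.9318


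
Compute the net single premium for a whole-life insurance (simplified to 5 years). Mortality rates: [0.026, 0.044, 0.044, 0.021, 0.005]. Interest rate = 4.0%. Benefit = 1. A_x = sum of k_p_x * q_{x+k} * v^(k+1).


v = 0.961538
Year 0: k_p_x=1.0, q=0.026, term=0.025
Year 1: k_p_x=0.974, q=0.044, term=0.039623
Year 2: k_p_x=0.931144, q=0.044, term=0.036422
Year 3: k_p_x=0.890174, q=0.021, term=0.015979
Year 4: k_p_x=0.87148, q=0.005, term=0.003581
A_x = 0.1206


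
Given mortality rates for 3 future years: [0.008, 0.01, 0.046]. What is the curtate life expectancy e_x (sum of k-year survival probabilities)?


e_x = sum_{k=1}^{n} k_p_x
k_p_x values:
  1_p_x = 0.992
  2_p_x = 0.98208
  3_p_x = 0.936904
e_x = 2.911


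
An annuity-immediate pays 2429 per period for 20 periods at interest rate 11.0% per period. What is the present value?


PV = PMT * (1 - (1+i)^(-n)) / i
= 2429 * (1 - (1+0.11)^(-20)) / 0.11
= 2429 * (1 - 0.124034) / 0.11
= 2429 * 7.963328
= 19342.924


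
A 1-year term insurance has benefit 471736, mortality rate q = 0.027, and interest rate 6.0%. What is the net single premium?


NSP = benefit * q * v
v = 1/(1+i) = 0.943396
NSP = 471736 * 0.027 * 0.943396
= 12015.917


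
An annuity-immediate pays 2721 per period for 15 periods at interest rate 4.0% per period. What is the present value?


PV = PMT * (1 - (1+i)^(-n)) / i
= 2721 * (1 - (1+0.04)^(-15)) / 0.04
= 2721 * (1 - 0.555265) / 0.04
= 2721 * 11.118387
= 30253.1322


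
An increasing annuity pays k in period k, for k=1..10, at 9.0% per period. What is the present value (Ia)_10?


(Ia)_n = sum_{k=1}^{n} k * v^k, v = 1/(1+i)
v = 0.917431
Sum computed term by term:
(Ia)_10 = 30.7904


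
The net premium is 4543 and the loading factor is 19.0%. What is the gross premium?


Gross = net * (1 + loading)
= 4543 * (1 + 0.19)
= 4543 * 1.19
= 5406.17


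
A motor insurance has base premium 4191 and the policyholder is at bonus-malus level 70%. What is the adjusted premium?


adjusted = base * BM_level / 100
= 4191 * 70 / 100
= 4191 * 0.7
= 2933.7


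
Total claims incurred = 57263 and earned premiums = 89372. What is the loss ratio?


Loss ratio = claims / premiums
= 57263 / 89372
= 0.6407


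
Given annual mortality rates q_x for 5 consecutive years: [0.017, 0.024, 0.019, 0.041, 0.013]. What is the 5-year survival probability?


p_k = 1 - q_k for each year
Survival = product of (1 - q_k)
= 0.983 * 0.976 * 0.981 * 0.959 * 0.987
= 0.8909


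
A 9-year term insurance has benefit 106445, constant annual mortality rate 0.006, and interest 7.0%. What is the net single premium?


NSP = benefit * sum_{k=0}^{n-1} k_p_x * q * v^(k+1)
With constant q=0.006, v=0.934579
Sum = 0.038269
NSP = 106445 * 0.038269
= 4073.5677


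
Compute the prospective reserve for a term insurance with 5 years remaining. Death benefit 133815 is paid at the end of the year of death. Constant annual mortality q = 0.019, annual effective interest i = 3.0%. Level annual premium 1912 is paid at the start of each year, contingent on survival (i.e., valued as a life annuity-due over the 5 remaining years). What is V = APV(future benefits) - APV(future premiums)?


v = 1/(1+i) = 0.970874
APV(future benefits) per unit = sum_{k=0}^{4} k_p_x * q * v^(k+1) = 0.083865
APV(future benefits) = 133815 * 0.083865 = 11222.4063
Life annuity-due factor ä_{x:5} = sum_{k=0}^{4} k_p_x * v^k = 4.54637
APV(future premiums) = 1912 * 4.54637 = 8692.6601
V = 11222.4063 - 8692.6601
= 2529.7461


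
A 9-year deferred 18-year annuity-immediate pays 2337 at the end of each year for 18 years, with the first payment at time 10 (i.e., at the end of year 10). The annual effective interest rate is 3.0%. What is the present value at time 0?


PV at time 9 of the 18-year annuity-immediate:
a_n = 2337 * (1-(1+0.03)^(-18))/0.03 = 32141.9601
Discount back 9 years to time 0:
PV = 32141.9601 * (1+0.03)^(-9)
= 32141.9601 * 0.766417
= 24634.136


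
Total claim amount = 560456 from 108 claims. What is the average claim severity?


severity = total / number
= 560456 / 108
= 5189.4074


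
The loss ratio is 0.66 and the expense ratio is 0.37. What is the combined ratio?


Combined ratio = loss ratio + expense ratio
= 0.66 + 0.37
= 1.03


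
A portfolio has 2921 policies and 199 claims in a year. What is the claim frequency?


frequency = claims / policies
= 199 / 2921
= 0.0681


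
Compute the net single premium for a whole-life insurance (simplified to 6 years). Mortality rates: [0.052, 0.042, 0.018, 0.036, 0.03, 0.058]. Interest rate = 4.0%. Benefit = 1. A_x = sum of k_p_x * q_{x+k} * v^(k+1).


v = 0.961538
Year 0: k_p_x=1.0, q=0.052, term=0.05
Year 1: k_p_x=0.948, q=0.042, term=0.036812
Year 2: k_p_x=0.908184, q=0.018, term=0.014533
Year 3: k_p_x=0.891837, q=0.036, term=0.027444
Year 4: k_p_x=0.859731, q=0.03, term=0.021199
Year 5: k_p_x=0.833939, q=0.058, term=0.038226
A_x = 0.1882


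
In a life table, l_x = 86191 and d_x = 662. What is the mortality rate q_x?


q_x = d_x / l_x
= 662 / 86191
= 0.0077


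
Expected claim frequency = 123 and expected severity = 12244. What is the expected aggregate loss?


E[S] = E[N] * E[X]
= 123 * 12244
= 1.5060e+06


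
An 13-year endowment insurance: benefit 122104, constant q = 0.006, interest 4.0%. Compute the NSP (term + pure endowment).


Term component = 7081.302
Pure endowment = 13_p_x * v^13 * benefit = 0.924747 * 0.600574 * 122104 = 67814.018
NSP = 74895.32


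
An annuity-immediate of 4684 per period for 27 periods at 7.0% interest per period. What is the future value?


FV = PMT * ((1+i)^n - 1) / i
= 4684 * ((1.07)^27 - 1) / 0.07
= 4684 * (6.213868 - 1) / 0.07
= 348882.2282


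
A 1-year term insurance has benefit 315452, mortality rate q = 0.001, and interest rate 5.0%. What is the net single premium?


NSP = benefit * q * v
v = 1/(1+i) = 0.952381
NSP = 315452 * 0.001 * 0.952381
= 300.4305


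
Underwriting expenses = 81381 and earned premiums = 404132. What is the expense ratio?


Expense ratio = expenses / premiums
= 81381 / 404132
= 0.2014


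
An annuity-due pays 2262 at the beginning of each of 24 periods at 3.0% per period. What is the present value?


PV_due = PMT * (1-(1+i)^(-n))/i * (1+i)
PV_immediate = 38308.1963
PV_due = 38308.1963 * 1.03
= 39457.4422


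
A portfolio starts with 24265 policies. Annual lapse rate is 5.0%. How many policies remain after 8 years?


remaining = initial * (1 - lapse)^years
= 24265 * (1 - 0.05)^8
= 24265 * 0.66342
= 16097.8968


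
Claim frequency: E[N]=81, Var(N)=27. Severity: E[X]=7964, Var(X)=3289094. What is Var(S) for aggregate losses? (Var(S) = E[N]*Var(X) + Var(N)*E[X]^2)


Var(S) = E[N]*Var(X) + Var(N)*E[X]^2
= 81*3289094 + 27*7964^2
= 266416614 + 1712482992
= 1.9789e+09


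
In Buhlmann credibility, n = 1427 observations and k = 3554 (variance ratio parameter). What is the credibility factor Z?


Z = n / (n + k)
= 1427 / (1427 + 3554)
= 1427 / 4981
= 0.2865


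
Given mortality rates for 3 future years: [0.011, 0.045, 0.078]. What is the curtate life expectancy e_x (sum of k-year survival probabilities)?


e_x = sum_{k=1}^{n} k_p_x
k_p_x values:
  1_p_x = 0.989
  2_p_x = 0.944495
  3_p_x = 0.870824
e_x = 2.8043


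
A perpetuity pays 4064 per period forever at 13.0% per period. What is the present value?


PV = PMT / i
= 4064 / 0.13
= 31261.5385


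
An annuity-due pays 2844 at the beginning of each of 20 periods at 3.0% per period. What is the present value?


PV_due = PMT * (1-(1+i)^(-n))/i * (1+i)
PV_immediate = 42311.5385
PV_due = 42311.5385 * 1.03
= 43580.8847


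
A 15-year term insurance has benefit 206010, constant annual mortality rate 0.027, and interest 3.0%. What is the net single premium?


NSP = benefit * sum_{k=0}^{n-1} k_p_x * q * v^(k+1)
With constant q=0.027, v=0.970874
Sum = 0.272023
NSP = 206010 * 0.272023
= 56039.3844


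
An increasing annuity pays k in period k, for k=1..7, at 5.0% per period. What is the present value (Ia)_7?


(Ia)_n = sum_{k=1}^{n} k * v^k, v = 1/(1+i)
v = 0.952381
Sum computed term by term:
(Ia)_7 = 22.0185


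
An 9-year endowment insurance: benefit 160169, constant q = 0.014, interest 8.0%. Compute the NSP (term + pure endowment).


Term component = 13343.6417
Pure endowment = 9_p_x * v^9 * benefit = 0.88083 * 0.500249 * 160169 = 70575.977
NSP = 83919.6188


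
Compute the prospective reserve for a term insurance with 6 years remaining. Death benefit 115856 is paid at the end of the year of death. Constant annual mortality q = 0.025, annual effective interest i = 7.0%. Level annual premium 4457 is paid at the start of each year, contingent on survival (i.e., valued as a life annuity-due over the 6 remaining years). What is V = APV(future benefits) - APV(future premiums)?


v = 1/(1+i) = 0.934579
APV(future benefits) per unit = sum_{k=0}^{5} k_p_x * q * v^(k+1) = 0.112518
APV(future benefits) = 115856 * 0.112518 = 13035.828
Life annuity-due factor ä_{x:6} = sum_{k=0}^{5} k_p_x * v^k = 4.815749
APV(future premiums) = 4457 * 4.815749 = 21463.7942
V = 13035.828 - 21463.7942
= -8427.9662


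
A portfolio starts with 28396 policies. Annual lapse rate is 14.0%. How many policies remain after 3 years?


remaining = initial * (1 - lapse)^years
= 28396 * (1 - 0.14)^3
= 28396 * 0.636056
= 18061.4462


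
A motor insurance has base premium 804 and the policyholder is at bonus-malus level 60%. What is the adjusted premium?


adjusted = base * BM_level / 100
= 804 * 60 / 100
= 804 * 0.6
= 482.4


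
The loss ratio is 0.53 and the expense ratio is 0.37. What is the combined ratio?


Combined ratio = loss ratio + expense ratio
= 0.53 + 0.37
= 0.9


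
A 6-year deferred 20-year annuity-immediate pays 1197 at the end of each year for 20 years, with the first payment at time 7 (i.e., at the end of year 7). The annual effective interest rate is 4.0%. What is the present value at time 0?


PV at time 6 of the 20-year annuity-immediate:
a_n = 1197 * (1-(1+0.04)^(-20))/0.04 = 16267.6206
Discount back 6 years to time 0:
PV = 16267.6206 * (1+0.04)^(-6)
= 16267.6206 * 0.790315
= 12856.5369


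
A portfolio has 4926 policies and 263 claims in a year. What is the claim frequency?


frequency = claims / policies
= 263 / 4926
= 0.0534


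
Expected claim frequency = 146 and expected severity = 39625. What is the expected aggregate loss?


E[S] = E[N] * E[X]
= 146 * 39625
= 5.7852e+06


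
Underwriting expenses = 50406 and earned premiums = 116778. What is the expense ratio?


Expense ratio = expenses / premiums
= 50406 / 116778
= 0.4316


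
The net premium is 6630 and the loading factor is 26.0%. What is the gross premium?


Gross = net * (1 + loading)
= 6630 * (1 + 0.26)
= 6630 * 1.26
= 8353.8


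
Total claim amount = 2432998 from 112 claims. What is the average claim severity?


severity = total / number
= 2432998 / 112
= 21723.1964


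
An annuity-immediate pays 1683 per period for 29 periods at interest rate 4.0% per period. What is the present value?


PV = PMT * (1 - (1+i)^(-n)) / i
= 1683 * (1 - (1+0.04)^(-29)) / 0.04
= 1683 * (1 - 0.320651) / 0.04
= 1683 * 16.983715
= 28583.5917


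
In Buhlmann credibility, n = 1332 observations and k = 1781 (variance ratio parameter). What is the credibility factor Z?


Z = n / (n + k)
= 1332 / (1332 + 1781)
= 1332 / 3113
= 0.4279


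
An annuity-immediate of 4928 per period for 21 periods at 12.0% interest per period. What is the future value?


FV = PMT * ((1+i)^n - 1) / i
= 4928 * ((1.12)^21 - 1) / 0.12
= 4928 * (10.803848 - 1) / 0.12
= 402611.3687


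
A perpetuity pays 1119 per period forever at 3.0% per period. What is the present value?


PV = PMT / i
= 1119 / 0.03
= 37300.0


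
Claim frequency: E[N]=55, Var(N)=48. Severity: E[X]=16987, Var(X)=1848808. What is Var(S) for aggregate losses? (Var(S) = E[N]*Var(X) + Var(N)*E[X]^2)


Var(S) = E[N]*Var(X) + Var(N)*E[X]^2
= 55*1848808 + 48*16987^2
= 101684440 + 13850792112
= 1.3952e+10


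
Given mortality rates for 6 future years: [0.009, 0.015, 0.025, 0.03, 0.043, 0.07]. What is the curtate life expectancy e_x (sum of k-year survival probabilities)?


e_x = sum_{k=1}^{n} k_p_x
k_p_x values:
  1_p_x = 0.991
  2_p_x = 0.976135
  3_p_x = 0.951732
  4_p_x = 0.92318
  5_p_x = 0.883483
  6_p_x = 0.821639
e_x = 5.5472


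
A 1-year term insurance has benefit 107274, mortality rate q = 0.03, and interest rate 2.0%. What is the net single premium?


NSP = benefit * q * v
v = 1/(1+i) = 0.980392
NSP = 107274 * 0.03 * 0.980392
= 3155.1176


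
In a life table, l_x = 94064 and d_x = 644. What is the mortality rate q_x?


q_x = d_x / l_x
= 644 / 94064
= 0.0068


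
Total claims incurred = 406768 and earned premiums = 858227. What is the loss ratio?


Loss ratio = claims / premiums
= 406768 / 858227
= 0.474


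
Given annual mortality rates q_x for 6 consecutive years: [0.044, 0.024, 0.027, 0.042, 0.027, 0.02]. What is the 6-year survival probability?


p_k = 1 - q_k for each year
Survival = product of (1 - q_k)
= 0.956 * 0.976 * 0.973 * 0.958 * 0.973 * 0.98
= 0.8293


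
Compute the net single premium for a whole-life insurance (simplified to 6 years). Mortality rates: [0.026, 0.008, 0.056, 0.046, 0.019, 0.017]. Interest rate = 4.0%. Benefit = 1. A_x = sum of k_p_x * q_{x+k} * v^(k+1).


v = 0.961538
Year 0: k_p_x=1.0, q=0.026, term=0.025
Year 1: k_p_x=0.974, q=0.008, term=0.007204
Year 2: k_p_x=0.966208, q=0.056, term=0.048102
Year 3: k_p_x=0.9121, q=0.046, term=0.035865
Year 4: k_p_x=0.870144, q=0.019, term=0.013589
Year 5: k_p_x=0.853611, q=0.017, term=0.011469
A_x = 0.1412


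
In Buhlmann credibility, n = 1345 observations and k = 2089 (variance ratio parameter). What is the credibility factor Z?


Z = n / (n + k)
= 1345 / (1345 + 2089)
= 1345 / 3434
= 0.3917


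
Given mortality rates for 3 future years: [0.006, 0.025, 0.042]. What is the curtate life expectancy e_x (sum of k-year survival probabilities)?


e_x = sum_{k=1}^{n} k_p_x
k_p_x values:
  1_p_x = 0.994
  2_p_x = 0.96915
  3_p_x = 0.928446
e_x = 2.8916


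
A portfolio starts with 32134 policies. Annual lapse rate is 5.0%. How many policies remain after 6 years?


remaining = initial * (1 - lapse)^years
= 32134 * (1 - 0.05)^6
= 32134 * 0.735092
= 23621.4428


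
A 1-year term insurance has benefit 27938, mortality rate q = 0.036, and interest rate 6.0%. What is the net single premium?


NSP = benefit * q * v
v = 1/(1+i) = 0.943396
NSP = 27938 * 0.036 * 0.943396
= 948.8377


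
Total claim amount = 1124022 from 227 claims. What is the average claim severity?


severity = total / number
= 1124022 / 227
= 4951.6388


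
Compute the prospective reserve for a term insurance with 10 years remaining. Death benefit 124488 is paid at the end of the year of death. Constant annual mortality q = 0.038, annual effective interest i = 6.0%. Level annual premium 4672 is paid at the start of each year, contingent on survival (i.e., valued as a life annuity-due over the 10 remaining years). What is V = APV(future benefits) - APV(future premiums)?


v = 1/(1+i) = 0.943396
APV(future benefits) per unit = sum_{k=0}^{9} k_p_x * q * v^(k+1) = 0.240778
APV(future benefits) = 124488 * 0.240778 = 29973.9755
Life annuity-due factor ä_{x:10} = sum_{k=0}^{9} k_p_x * v^k = 6.71644
APV(future premiums) = 4672 * 6.71644 = 31379.2068
V = 29973.9755 - 31379.2068
= -1405.2313
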